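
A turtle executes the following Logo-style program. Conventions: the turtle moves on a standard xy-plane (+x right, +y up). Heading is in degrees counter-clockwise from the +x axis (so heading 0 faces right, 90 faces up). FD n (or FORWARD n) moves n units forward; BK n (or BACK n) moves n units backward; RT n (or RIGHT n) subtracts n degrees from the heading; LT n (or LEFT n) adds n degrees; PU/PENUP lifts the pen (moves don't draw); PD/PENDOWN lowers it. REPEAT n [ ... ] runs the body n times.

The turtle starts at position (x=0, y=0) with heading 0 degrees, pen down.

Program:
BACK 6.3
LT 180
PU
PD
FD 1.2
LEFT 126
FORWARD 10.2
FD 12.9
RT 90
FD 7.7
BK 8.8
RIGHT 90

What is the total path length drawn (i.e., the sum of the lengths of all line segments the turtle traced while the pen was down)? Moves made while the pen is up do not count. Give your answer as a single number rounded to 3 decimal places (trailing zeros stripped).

Answer: 47.1

Derivation:
Executing turtle program step by step:
Start: pos=(0,0), heading=0, pen down
BK 6.3: (0,0) -> (-6.3,0) [heading=0, draw]
LT 180: heading 0 -> 180
PU: pen up
PD: pen down
FD 1.2: (-6.3,0) -> (-7.5,0) [heading=180, draw]
LT 126: heading 180 -> 306
FD 10.2: (-7.5,0) -> (-1.505,-8.252) [heading=306, draw]
FD 12.9: (-1.505,-8.252) -> (6.078,-18.688) [heading=306, draw]
RT 90: heading 306 -> 216
FD 7.7: (6.078,-18.688) -> (-0.152,-23.214) [heading=216, draw]
BK 8.8: (-0.152,-23.214) -> (6.968,-18.042) [heading=216, draw]
RT 90: heading 216 -> 126
Final: pos=(6.968,-18.042), heading=126, 6 segment(s) drawn

Segment lengths:
  seg 1: (0,0) -> (-6.3,0), length = 6.3
  seg 2: (-6.3,0) -> (-7.5,0), length = 1.2
  seg 3: (-7.5,0) -> (-1.505,-8.252), length = 10.2
  seg 4: (-1.505,-8.252) -> (6.078,-18.688), length = 12.9
  seg 5: (6.078,-18.688) -> (-0.152,-23.214), length = 7.7
  seg 6: (-0.152,-23.214) -> (6.968,-18.042), length = 8.8
Total = 47.1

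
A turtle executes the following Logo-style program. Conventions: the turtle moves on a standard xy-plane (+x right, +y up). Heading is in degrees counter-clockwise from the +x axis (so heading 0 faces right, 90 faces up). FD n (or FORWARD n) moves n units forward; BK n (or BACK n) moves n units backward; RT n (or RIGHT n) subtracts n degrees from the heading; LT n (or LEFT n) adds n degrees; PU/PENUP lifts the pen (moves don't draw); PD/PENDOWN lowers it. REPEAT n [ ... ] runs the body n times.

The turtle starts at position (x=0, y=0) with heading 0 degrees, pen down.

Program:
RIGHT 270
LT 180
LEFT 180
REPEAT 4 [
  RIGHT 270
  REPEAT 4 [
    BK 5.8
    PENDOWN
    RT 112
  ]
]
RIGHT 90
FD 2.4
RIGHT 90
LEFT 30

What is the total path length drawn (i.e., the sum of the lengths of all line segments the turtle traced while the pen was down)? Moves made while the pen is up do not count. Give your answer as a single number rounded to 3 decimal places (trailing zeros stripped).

Answer: 95.2

Derivation:
Executing turtle program step by step:
Start: pos=(0,0), heading=0, pen down
RT 270: heading 0 -> 90
LT 180: heading 90 -> 270
LT 180: heading 270 -> 90
REPEAT 4 [
  -- iteration 1/4 --
  RT 270: heading 90 -> 180
  REPEAT 4 [
    -- iteration 1/4 --
    BK 5.8: (0,0) -> (5.8,0) [heading=180, draw]
    PD: pen down
    RT 112: heading 180 -> 68
    -- iteration 2/4 --
    BK 5.8: (5.8,0) -> (3.627,-5.378) [heading=68, draw]
    PD: pen down
    RT 112: heading 68 -> 316
    -- iteration 3/4 --
    BK 5.8: (3.627,-5.378) -> (-0.545,-1.349) [heading=316, draw]
    PD: pen down
    RT 112: heading 316 -> 204
    -- iteration 4/4 --
    BK 5.8: (-0.545,-1.349) -> (4.754,1.01) [heading=204, draw]
    PD: pen down
    RT 112: heading 204 -> 92
  ]
  -- iteration 2/4 --
  RT 270: heading 92 -> 182
  REPEAT 4 [
    -- iteration 1/4 --
    BK 5.8: (4.754,1.01) -> (10.55,1.213) [heading=182, draw]
    PD: pen down
    RT 112: heading 182 -> 70
    -- iteration 2/4 --
    BK 5.8: (10.55,1.213) -> (8.566,-4.237) [heading=70, draw]
    PD: pen down
    RT 112: heading 70 -> 318
    -- iteration 3/4 --
    BK 5.8: (8.566,-4.237) -> (4.256,-0.356) [heading=318, draw]
    PD: pen down
    RT 112: heading 318 -> 206
    -- iteration 4/4 --
    BK 5.8: (4.256,-0.356) -> (9.469,2.186) [heading=206, draw]
    PD: pen down
    RT 112: heading 206 -> 94
  ]
  -- iteration 3/4 --
  RT 270: heading 94 -> 184
  REPEAT 4 [
    -- iteration 1/4 --
    BK 5.8: (9.469,2.186) -> (15.255,2.591) [heading=184, draw]
    PD: pen down
    RT 112: heading 184 -> 72
    -- iteration 2/4 --
    BK 5.8: (15.255,2.591) -> (13.463,-2.925) [heading=72, draw]
    PD: pen down
    RT 112: heading 72 -> 320
    -- iteration 3/4 --
    BK 5.8: (13.463,-2.925) -> (9.02,0.803) [heading=320, draw]
    PD: pen down
    RT 112: heading 320 -> 208
    -- iteration 4/4 --
    BK 5.8: (9.02,0.803) -> (14.141,3.526) [heading=208, draw]
    PD: pen down
    RT 112: heading 208 -> 96
  ]
  -- iteration 4/4 --
  RT 270: heading 96 -> 186
  REPEAT 4 [
    -- iteration 1/4 --
    BK 5.8: (14.141,3.526) -> (19.909,4.132) [heading=186, draw]
    PD: pen down
    RT 112: heading 186 -> 74
    -- iteration 2/4 --
    BK 5.8: (19.909,4.132) -> (18.31,-1.443) [heading=74, draw]
    PD: pen down
    RT 112: heading 74 -> 322
    -- iteration 3/4 --
    BK 5.8: (18.31,-1.443) -> (13.74,2.127) [heading=322, draw]
    PD: pen down
    RT 112: heading 322 -> 210
    -- iteration 4/4 --
    BK 5.8: (13.74,2.127) -> (18.763,5.027) [heading=210, draw]
    PD: pen down
    RT 112: heading 210 -> 98
  ]
]
RT 90: heading 98 -> 8
FD 2.4: (18.763,5.027) -> (21.139,5.361) [heading=8, draw]
RT 90: heading 8 -> 278
LT 30: heading 278 -> 308
Final: pos=(21.139,5.361), heading=308, 17 segment(s) drawn

Segment lengths:
  seg 1: (0,0) -> (5.8,0), length = 5.8
  seg 2: (5.8,0) -> (3.627,-5.378), length = 5.8
  seg 3: (3.627,-5.378) -> (-0.545,-1.349), length = 5.8
  seg 4: (-0.545,-1.349) -> (4.754,1.01), length = 5.8
  seg 5: (4.754,1.01) -> (10.55,1.213), length = 5.8
  seg 6: (10.55,1.213) -> (8.566,-4.237), length = 5.8
  seg 7: (8.566,-4.237) -> (4.256,-0.356), length = 5.8
  seg 8: (4.256,-0.356) -> (9.469,2.186), length = 5.8
  seg 9: (9.469,2.186) -> (15.255,2.591), length = 5.8
  seg 10: (15.255,2.591) -> (13.463,-2.925), length = 5.8
  seg 11: (13.463,-2.925) -> (9.02,0.803), length = 5.8
  seg 12: (9.02,0.803) -> (14.141,3.526), length = 5.8
  seg 13: (14.141,3.526) -> (19.909,4.132), length = 5.8
  seg 14: (19.909,4.132) -> (18.31,-1.443), length = 5.8
  seg 15: (18.31,-1.443) -> (13.74,2.127), length = 5.8
  seg 16: (13.74,2.127) -> (18.763,5.027), length = 5.8
  seg 17: (18.763,5.027) -> (21.139,5.361), length = 2.4
Total = 95.2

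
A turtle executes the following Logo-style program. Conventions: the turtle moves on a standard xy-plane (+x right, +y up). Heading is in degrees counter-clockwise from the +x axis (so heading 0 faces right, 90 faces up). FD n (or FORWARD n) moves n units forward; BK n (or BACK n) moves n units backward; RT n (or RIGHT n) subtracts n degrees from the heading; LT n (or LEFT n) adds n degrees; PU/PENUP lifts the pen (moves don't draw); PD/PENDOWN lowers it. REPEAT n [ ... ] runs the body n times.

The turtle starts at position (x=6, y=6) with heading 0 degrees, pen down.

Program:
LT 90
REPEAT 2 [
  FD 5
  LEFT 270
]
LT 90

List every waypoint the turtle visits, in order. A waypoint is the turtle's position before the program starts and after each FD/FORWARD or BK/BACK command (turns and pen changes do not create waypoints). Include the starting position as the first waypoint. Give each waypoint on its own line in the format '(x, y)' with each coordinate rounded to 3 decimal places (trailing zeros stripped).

Answer: (6, 6)
(6, 11)
(11, 11)

Derivation:
Executing turtle program step by step:
Start: pos=(6,6), heading=0, pen down
LT 90: heading 0 -> 90
REPEAT 2 [
  -- iteration 1/2 --
  FD 5: (6,6) -> (6,11) [heading=90, draw]
  LT 270: heading 90 -> 0
  -- iteration 2/2 --
  FD 5: (6,11) -> (11,11) [heading=0, draw]
  LT 270: heading 0 -> 270
]
LT 90: heading 270 -> 0
Final: pos=(11,11), heading=0, 2 segment(s) drawn
Waypoints (3 total):
(6, 6)
(6, 11)
(11, 11)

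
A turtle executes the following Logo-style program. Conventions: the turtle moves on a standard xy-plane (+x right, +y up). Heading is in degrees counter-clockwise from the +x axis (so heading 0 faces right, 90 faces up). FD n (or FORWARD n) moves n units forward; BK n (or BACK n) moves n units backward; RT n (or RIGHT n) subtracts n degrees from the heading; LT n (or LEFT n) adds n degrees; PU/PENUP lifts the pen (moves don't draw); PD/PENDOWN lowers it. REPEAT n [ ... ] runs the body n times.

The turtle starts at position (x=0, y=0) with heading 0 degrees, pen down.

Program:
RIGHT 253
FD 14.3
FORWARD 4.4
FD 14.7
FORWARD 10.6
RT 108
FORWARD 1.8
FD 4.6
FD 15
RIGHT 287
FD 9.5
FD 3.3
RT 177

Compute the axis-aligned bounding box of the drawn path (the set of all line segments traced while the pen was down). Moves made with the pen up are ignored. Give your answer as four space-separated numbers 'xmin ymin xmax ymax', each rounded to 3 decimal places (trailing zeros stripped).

Executing turtle program step by step:
Start: pos=(0,0), heading=0, pen down
RT 253: heading 0 -> 107
FD 14.3: (0,0) -> (-4.181,13.675) [heading=107, draw]
FD 4.4: (-4.181,13.675) -> (-5.467,17.883) [heading=107, draw]
FD 14.7: (-5.467,17.883) -> (-9.765,31.941) [heading=107, draw]
FD 10.6: (-9.765,31.941) -> (-12.864,42.077) [heading=107, draw]
RT 108: heading 107 -> 359
FD 1.8: (-12.864,42.077) -> (-11.065,42.046) [heading=359, draw]
FD 4.6: (-11.065,42.046) -> (-6.465,41.966) [heading=359, draw]
FD 15: (-6.465,41.966) -> (8.532,41.704) [heading=359, draw]
RT 287: heading 359 -> 72
FD 9.5: (8.532,41.704) -> (11.468,50.739) [heading=72, draw]
FD 3.3: (11.468,50.739) -> (12.488,53.877) [heading=72, draw]
RT 177: heading 72 -> 255
Final: pos=(12.488,53.877), heading=255, 9 segment(s) drawn

Segment endpoints: x in {-12.864, -11.065, -9.765, -6.465, -5.467, -4.181, 0, 8.532, 11.468, 12.488}, y in {0, 13.675, 17.883, 31.941, 41.704, 41.966, 42.046, 42.077, 50.739, 53.877}
xmin=-12.864, ymin=0, xmax=12.488, ymax=53.877

Answer: -12.864 0 12.488 53.877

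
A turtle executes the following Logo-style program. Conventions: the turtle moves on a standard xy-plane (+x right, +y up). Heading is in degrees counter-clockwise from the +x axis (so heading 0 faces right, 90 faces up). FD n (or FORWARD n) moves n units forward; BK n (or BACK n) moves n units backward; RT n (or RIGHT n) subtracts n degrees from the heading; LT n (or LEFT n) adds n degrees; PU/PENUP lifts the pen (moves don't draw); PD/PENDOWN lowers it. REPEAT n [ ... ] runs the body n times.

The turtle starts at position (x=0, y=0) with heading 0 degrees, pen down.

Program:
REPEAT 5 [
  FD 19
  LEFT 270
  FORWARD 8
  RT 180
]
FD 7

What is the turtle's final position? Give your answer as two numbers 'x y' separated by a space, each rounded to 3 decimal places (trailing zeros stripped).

Answer: 19 -1

Derivation:
Executing turtle program step by step:
Start: pos=(0,0), heading=0, pen down
REPEAT 5 [
  -- iteration 1/5 --
  FD 19: (0,0) -> (19,0) [heading=0, draw]
  LT 270: heading 0 -> 270
  FD 8: (19,0) -> (19,-8) [heading=270, draw]
  RT 180: heading 270 -> 90
  -- iteration 2/5 --
  FD 19: (19,-8) -> (19,11) [heading=90, draw]
  LT 270: heading 90 -> 0
  FD 8: (19,11) -> (27,11) [heading=0, draw]
  RT 180: heading 0 -> 180
  -- iteration 3/5 --
  FD 19: (27,11) -> (8,11) [heading=180, draw]
  LT 270: heading 180 -> 90
  FD 8: (8,11) -> (8,19) [heading=90, draw]
  RT 180: heading 90 -> 270
  -- iteration 4/5 --
  FD 19: (8,19) -> (8,0) [heading=270, draw]
  LT 270: heading 270 -> 180
  FD 8: (8,0) -> (0,0) [heading=180, draw]
  RT 180: heading 180 -> 0
  -- iteration 5/5 --
  FD 19: (0,0) -> (19,0) [heading=0, draw]
  LT 270: heading 0 -> 270
  FD 8: (19,0) -> (19,-8) [heading=270, draw]
  RT 180: heading 270 -> 90
]
FD 7: (19,-8) -> (19,-1) [heading=90, draw]
Final: pos=(19,-1), heading=90, 11 segment(s) drawn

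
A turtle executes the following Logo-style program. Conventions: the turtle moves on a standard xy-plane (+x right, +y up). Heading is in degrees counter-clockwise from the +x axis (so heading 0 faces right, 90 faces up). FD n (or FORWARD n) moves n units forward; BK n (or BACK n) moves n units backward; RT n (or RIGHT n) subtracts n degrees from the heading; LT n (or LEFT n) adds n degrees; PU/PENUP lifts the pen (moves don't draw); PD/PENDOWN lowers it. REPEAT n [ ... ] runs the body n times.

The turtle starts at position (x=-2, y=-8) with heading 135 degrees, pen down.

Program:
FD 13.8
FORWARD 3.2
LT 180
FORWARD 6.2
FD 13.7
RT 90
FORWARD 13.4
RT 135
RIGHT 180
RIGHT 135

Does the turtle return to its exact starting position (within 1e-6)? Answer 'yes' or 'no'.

Executing turtle program step by step:
Start: pos=(-2,-8), heading=135, pen down
FD 13.8: (-2,-8) -> (-11.758,1.758) [heading=135, draw]
FD 3.2: (-11.758,1.758) -> (-14.021,4.021) [heading=135, draw]
LT 180: heading 135 -> 315
FD 6.2: (-14.021,4.021) -> (-9.637,-0.363) [heading=315, draw]
FD 13.7: (-9.637,-0.363) -> (0.051,-10.051) [heading=315, draw]
RT 90: heading 315 -> 225
FD 13.4: (0.051,-10.051) -> (-9.425,-19.526) [heading=225, draw]
RT 135: heading 225 -> 90
RT 180: heading 90 -> 270
RT 135: heading 270 -> 135
Final: pos=(-9.425,-19.526), heading=135, 5 segment(s) drawn

Start position: (-2, -8)
Final position: (-9.425, -19.526)
Distance = 13.71; >= 1e-6 -> NOT closed

Answer: no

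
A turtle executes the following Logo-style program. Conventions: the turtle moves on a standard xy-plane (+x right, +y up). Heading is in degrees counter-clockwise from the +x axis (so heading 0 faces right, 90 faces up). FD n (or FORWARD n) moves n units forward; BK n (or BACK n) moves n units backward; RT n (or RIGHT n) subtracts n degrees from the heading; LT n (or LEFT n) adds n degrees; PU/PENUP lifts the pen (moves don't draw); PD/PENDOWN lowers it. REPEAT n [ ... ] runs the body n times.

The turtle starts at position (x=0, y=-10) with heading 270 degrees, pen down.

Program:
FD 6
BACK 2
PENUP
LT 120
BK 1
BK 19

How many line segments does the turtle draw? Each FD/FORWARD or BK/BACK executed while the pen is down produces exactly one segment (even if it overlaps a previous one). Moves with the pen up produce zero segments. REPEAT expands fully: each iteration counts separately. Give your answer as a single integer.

Answer: 2

Derivation:
Executing turtle program step by step:
Start: pos=(0,-10), heading=270, pen down
FD 6: (0,-10) -> (0,-16) [heading=270, draw]
BK 2: (0,-16) -> (0,-14) [heading=270, draw]
PU: pen up
LT 120: heading 270 -> 30
BK 1: (0,-14) -> (-0.866,-14.5) [heading=30, move]
BK 19: (-0.866,-14.5) -> (-17.321,-24) [heading=30, move]
Final: pos=(-17.321,-24), heading=30, 2 segment(s) drawn
Segments drawn: 2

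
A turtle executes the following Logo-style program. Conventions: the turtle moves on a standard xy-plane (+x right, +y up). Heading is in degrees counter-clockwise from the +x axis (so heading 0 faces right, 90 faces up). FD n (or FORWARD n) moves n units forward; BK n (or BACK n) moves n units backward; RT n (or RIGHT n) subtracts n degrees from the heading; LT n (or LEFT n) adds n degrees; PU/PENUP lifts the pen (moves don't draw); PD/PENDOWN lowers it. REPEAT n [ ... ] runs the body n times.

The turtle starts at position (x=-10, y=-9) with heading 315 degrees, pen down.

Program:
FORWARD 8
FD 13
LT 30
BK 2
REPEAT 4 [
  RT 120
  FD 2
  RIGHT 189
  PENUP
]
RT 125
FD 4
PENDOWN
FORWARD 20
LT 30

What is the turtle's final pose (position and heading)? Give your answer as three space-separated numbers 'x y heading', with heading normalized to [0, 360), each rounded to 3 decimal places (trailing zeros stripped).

Executing turtle program step by step:
Start: pos=(-10,-9), heading=315, pen down
FD 8: (-10,-9) -> (-4.343,-14.657) [heading=315, draw]
FD 13: (-4.343,-14.657) -> (4.849,-23.849) [heading=315, draw]
LT 30: heading 315 -> 345
BK 2: (4.849,-23.849) -> (2.917,-23.332) [heading=345, draw]
REPEAT 4 [
  -- iteration 1/4 --
  RT 120: heading 345 -> 225
  FD 2: (2.917,-23.332) -> (1.503,-24.746) [heading=225, draw]
  RT 189: heading 225 -> 36
  PU: pen up
  -- iteration 2/4 --
  RT 120: heading 36 -> 276
  FD 2: (1.503,-24.746) -> (1.712,-26.735) [heading=276, move]
  RT 189: heading 276 -> 87
  PU: pen up
  -- iteration 3/4 --
  RT 120: heading 87 -> 327
  FD 2: (1.712,-26.735) -> (3.39,-27.824) [heading=327, move]
  RT 189: heading 327 -> 138
  PU: pen up
  -- iteration 4/4 --
  RT 120: heading 138 -> 18
  FD 2: (3.39,-27.824) -> (5.292,-27.206) [heading=18, move]
  RT 189: heading 18 -> 189
  PU: pen up
]
RT 125: heading 189 -> 64
FD 4: (5.292,-27.206) -> (7.045,-23.611) [heading=64, move]
PD: pen down
FD 20: (7.045,-23.611) -> (15.813,-5.635) [heading=64, draw]
LT 30: heading 64 -> 94
Final: pos=(15.813,-5.635), heading=94, 5 segment(s) drawn

Answer: 15.813 -5.635 94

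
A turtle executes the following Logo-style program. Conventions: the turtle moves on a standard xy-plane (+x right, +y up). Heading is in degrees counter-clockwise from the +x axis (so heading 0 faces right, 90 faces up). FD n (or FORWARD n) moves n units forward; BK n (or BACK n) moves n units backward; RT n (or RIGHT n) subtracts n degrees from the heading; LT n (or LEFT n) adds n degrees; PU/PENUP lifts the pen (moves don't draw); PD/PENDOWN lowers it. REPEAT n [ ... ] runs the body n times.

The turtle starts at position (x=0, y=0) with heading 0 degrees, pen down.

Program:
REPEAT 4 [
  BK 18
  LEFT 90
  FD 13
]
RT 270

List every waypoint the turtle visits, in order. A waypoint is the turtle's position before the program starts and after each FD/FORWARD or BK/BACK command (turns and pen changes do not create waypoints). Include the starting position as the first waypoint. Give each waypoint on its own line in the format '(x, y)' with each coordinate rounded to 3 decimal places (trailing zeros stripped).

Answer: (0, 0)
(-18, 0)
(-18, 13)
(-18, -5)
(-31, -5)
(-13, -5)
(-13, -18)
(-13, 0)
(0, 0)

Derivation:
Executing turtle program step by step:
Start: pos=(0,0), heading=0, pen down
REPEAT 4 [
  -- iteration 1/4 --
  BK 18: (0,0) -> (-18,0) [heading=0, draw]
  LT 90: heading 0 -> 90
  FD 13: (-18,0) -> (-18,13) [heading=90, draw]
  -- iteration 2/4 --
  BK 18: (-18,13) -> (-18,-5) [heading=90, draw]
  LT 90: heading 90 -> 180
  FD 13: (-18,-5) -> (-31,-5) [heading=180, draw]
  -- iteration 3/4 --
  BK 18: (-31,-5) -> (-13,-5) [heading=180, draw]
  LT 90: heading 180 -> 270
  FD 13: (-13,-5) -> (-13,-18) [heading=270, draw]
  -- iteration 4/4 --
  BK 18: (-13,-18) -> (-13,0) [heading=270, draw]
  LT 90: heading 270 -> 0
  FD 13: (-13,0) -> (0,0) [heading=0, draw]
]
RT 270: heading 0 -> 90
Final: pos=(0,0), heading=90, 8 segment(s) drawn
Waypoints (9 total):
(0, 0)
(-18, 0)
(-18, 13)
(-18, -5)
(-31, -5)
(-13, -5)
(-13, -18)
(-13, 0)
(0, 0)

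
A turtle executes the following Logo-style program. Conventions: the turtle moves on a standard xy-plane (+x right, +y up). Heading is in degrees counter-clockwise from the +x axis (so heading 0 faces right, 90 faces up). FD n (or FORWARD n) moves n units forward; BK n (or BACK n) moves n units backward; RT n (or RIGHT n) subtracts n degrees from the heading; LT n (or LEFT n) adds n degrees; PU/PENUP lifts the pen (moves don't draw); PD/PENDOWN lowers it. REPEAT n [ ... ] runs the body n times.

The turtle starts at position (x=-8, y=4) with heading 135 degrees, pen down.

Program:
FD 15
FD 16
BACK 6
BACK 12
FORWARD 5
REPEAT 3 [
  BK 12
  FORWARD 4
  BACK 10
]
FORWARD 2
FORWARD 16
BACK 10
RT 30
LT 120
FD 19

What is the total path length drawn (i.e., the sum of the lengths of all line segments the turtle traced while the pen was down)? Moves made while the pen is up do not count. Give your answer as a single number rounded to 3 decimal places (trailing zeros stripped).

Answer: 179

Derivation:
Executing turtle program step by step:
Start: pos=(-8,4), heading=135, pen down
FD 15: (-8,4) -> (-18.607,14.607) [heading=135, draw]
FD 16: (-18.607,14.607) -> (-29.92,25.92) [heading=135, draw]
BK 6: (-29.92,25.92) -> (-25.678,21.678) [heading=135, draw]
BK 12: (-25.678,21.678) -> (-17.192,13.192) [heading=135, draw]
FD 5: (-17.192,13.192) -> (-20.728,16.728) [heading=135, draw]
REPEAT 3 [
  -- iteration 1/3 --
  BK 12: (-20.728,16.728) -> (-12.243,8.243) [heading=135, draw]
  FD 4: (-12.243,8.243) -> (-15.071,11.071) [heading=135, draw]
  BK 10: (-15.071,11.071) -> (-8,4) [heading=135, draw]
  -- iteration 2/3 --
  BK 12: (-8,4) -> (0.485,-4.485) [heading=135, draw]
  FD 4: (0.485,-4.485) -> (-2.343,-1.657) [heading=135, draw]
  BK 10: (-2.343,-1.657) -> (4.728,-8.728) [heading=135, draw]
  -- iteration 3/3 --
  BK 12: (4.728,-8.728) -> (13.213,-17.213) [heading=135, draw]
  FD 4: (13.213,-17.213) -> (10.385,-14.385) [heading=135, draw]
  BK 10: (10.385,-14.385) -> (17.456,-21.456) [heading=135, draw]
]
FD 2: (17.456,-21.456) -> (16.042,-20.042) [heading=135, draw]
FD 16: (16.042,-20.042) -> (4.728,-8.728) [heading=135, draw]
BK 10: (4.728,-8.728) -> (11.799,-15.799) [heading=135, draw]
RT 30: heading 135 -> 105
LT 120: heading 105 -> 225
FD 19: (11.799,-15.799) -> (-1.636,-29.234) [heading=225, draw]
Final: pos=(-1.636,-29.234), heading=225, 18 segment(s) drawn

Segment lengths:
  seg 1: (-8,4) -> (-18.607,14.607), length = 15
  seg 2: (-18.607,14.607) -> (-29.92,25.92), length = 16
  seg 3: (-29.92,25.92) -> (-25.678,21.678), length = 6
  seg 4: (-25.678,21.678) -> (-17.192,13.192), length = 12
  seg 5: (-17.192,13.192) -> (-20.728,16.728), length = 5
  seg 6: (-20.728,16.728) -> (-12.243,8.243), length = 12
  seg 7: (-12.243,8.243) -> (-15.071,11.071), length = 4
  seg 8: (-15.071,11.071) -> (-8,4), length = 10
  seg 9: (-8,4) -> (0.485,-4.485), length = 12
  seg 10: (0.485,-4.485) -> (-2.343,-1.657), length = 4
  seg 11: (-2.343,-1.657) -> (4.728,-8.728), length = 10
  seg 12: (4.728,-8.728) -> (13.213,-17.213), length = 12
  seg 13: (13.213,-17.213) -> (10.385,-14.385), length = 4
  seg 14: (10.385,-14.385) -> (17.456,-21.456), length = 10
  seg 15: (17.456,-21.456) -> (16.042,-20.042), length = 2
  seg 16: (16.042,-20.042) -> (4.728,-8.728), length = 16
  seg 17: (4.728,-8.728) -> (11.799,-15.799), length = 10
  seg 18: (11.799,-15.799) -> (-1.636,-29.234), length = 19
Total = 179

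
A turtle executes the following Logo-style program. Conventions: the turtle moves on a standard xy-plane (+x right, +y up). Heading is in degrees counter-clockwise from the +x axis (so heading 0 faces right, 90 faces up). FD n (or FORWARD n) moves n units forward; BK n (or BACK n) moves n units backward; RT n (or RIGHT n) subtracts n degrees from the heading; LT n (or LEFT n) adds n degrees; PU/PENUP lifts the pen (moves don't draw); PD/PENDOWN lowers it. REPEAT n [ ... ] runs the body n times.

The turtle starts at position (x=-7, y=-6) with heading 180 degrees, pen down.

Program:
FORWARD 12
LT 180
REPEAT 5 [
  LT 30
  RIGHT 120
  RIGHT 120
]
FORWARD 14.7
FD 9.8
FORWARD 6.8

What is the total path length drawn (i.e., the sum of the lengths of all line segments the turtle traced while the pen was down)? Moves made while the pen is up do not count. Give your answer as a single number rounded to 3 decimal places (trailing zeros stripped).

Executing turtle program step by step:
Start: pos=(-7,-6), heading=180, pen down
FD 12: (-7,-6) -> (-19,-6) [heading=180, draw]
LT 180: heading 180 -> 0
REPEAT 5 [
  -- iteration 1/5 --
  LT 30: heading 0 -> 30
  RT 120: heading 30 -> 270
  RT 120: heading 270 -> 150
  -- iteration 2/5 --
  LT 30: heading 150 -> 180
  RT 120: heading 180 -> 60
  RT 120: heading 60 -> 300
  -- iteration 3/5 --
  LT 30: heading 300 -> 330
  RT 120: heading 330 -> 210
  RT 120: heading 210 -> 90
  -- iteration 4/5 --
  LT 30: heading 90 -> 120
  RT 120: heading 120 -> 0
  RT 120: heading 0 -> 240
  -- iteration 5/5 --
  LT 30: heading 240 -> 270
  RT 120: heading 270 -> 150
  RT 120: heading 150 -> 30
]
FD 14.7: (-19,-6) -> (-6.269,1.35) [heading=30, draw]
FD 9.8: (-6.269,1.35) -> (2.218,6.25) [heading=30, draw]
FD 6.8: (2.218,6.25) -> (8.107,9.65) [heading=30, draw]
Final: pos=(8.107,9.65), heading=30, 4 segment(s) drawn

Segment lengths:
  seg 1: (-7,-6) -> (-19,-6), length = 12
  seg 2: (-19,-6) -> (-6.269,1.35), length = 14.7
  seg 3: (-6.269,1.35) -> (2.218,6.25), length = 9.8
  seg 4: (2.218,6.25) -> (8.107,9.65), length = 6.8
Total = 43.3

Answer: 43.3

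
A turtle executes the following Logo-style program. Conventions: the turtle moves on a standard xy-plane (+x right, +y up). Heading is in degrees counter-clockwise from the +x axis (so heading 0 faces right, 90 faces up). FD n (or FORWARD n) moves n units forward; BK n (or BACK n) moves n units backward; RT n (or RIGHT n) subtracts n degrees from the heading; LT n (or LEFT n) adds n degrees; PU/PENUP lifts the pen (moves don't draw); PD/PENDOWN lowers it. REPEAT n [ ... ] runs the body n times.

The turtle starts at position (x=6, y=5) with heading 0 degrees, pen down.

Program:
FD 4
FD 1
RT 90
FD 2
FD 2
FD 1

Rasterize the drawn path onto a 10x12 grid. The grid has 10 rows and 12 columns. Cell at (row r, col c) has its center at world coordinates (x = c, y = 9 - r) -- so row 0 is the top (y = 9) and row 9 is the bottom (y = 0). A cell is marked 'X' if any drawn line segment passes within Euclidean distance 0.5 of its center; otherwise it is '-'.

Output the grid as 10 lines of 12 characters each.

Segment 0: (6,5) -> (10,5)
Segment 1: (10,5) -> (11,5)
Segment 2: (11,5) -> (11,3)
Segment 3: (11,3) -> (11,1)
Segment 4: (11,1) -> (11,0)

Answer: ------------
------------
------------
------------
------XXXXXX
-----------X
-----------X
-----------X
-----------X
-----------X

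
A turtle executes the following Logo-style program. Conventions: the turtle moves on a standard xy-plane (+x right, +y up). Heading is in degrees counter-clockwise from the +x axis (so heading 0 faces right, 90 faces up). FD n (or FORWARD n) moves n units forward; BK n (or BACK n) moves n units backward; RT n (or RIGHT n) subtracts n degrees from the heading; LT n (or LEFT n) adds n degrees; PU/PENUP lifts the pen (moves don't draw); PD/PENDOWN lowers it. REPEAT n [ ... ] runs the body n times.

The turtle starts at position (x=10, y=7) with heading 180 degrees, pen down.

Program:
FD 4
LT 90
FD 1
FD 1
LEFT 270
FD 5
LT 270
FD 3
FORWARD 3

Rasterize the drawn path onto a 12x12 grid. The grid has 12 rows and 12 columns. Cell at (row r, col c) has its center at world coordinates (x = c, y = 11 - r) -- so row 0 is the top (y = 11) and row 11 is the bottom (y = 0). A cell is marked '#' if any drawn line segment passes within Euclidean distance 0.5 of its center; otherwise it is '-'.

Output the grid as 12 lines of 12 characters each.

Answer: -#----------
-#----------
-#----------
-#----------
-#----#####-
-#----#-----
-######-----
------------
------------
------------
------------
------------

Derivation:
Segment 0: (10,7) -> (6,7)
Segment 1: (6,7) -> (6,6)
Segment 2: (6,6) -> (6,5)
Segment 3: (6,5) -> (1,5)
Segment 4: (1,5) -> (1,8)
Segment 5: (1,8) -> (1,11)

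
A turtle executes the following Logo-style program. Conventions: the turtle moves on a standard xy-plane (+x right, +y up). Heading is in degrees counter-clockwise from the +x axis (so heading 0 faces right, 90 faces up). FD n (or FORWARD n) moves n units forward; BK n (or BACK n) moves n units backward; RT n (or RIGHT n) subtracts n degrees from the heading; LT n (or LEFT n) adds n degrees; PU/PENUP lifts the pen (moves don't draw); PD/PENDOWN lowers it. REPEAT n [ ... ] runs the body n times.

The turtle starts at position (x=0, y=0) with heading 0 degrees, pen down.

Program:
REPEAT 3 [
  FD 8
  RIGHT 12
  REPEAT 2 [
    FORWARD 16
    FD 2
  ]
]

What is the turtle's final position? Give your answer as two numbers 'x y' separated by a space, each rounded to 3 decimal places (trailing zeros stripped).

Answer: 120.359 -48.205

Derivation:
Executing turtle program step by step:
Start: pos=(0,0), heading=0, pen down
REPEAT 3 [
  -- iteration 1/3 --
  FD 8: (0,0) -> (8,0) [heading=0, draw]
  RT 12: heading 0 -> 348
  REPEAT 2 [
    -- iteration 1/2 --
    FD 16: (8,0) -> (23.65,-3.327) [heading=348, draw]
    FD 2: (23.65,-3.327) -> (25.607,-3.742) [heading=348, draw]
    -- iteration 2/2 --
    FD 16: (25.607,-3.742) -> (41.257,-7.069) [heading=348, draw]
    FD 2: (41.257,-7.069) -> (43.213,-7.485) [heading=348, draw]
  ]
  -- iteration 2/3 --
  FD 8: (43.213,-7.485) -> (51.038,-9.148) [heading=348, draw]
  RT 12: heading 348 -> 336
  REPEAT 2 [
    -- iteration 1/2 --
    FD 16: (51.038,-9.148) -> (65.655,-15.656) [heading=336, draw]
    FD 2: (65.655,-15.656) -> (67.482,-16.469) [heading=336, draw]
    -- iteration 2/2 --
    FD 16: (67.482,-16.469) -> (82.099,-22.977) [heading=336, draw]
    FD 2: (82.099,-22.977) -> (83.926,-23.791) [heading=336, draw]
  ]
  -- iteration 3/3 --
  FD 8: (83.926,-23.791) -> (91.234,-27.045) [heading=336, draw]
  RT 12: heading 336 -> 324
  REPEAT 2 [
    -- iteration 1/2 --
    FD 16: (91.234,-27.045) -> (104.179,-36.449) [heading=324, draw]
    FD 2: (104.179,-36.449) -> (105.797,-37.625) [heading=324, draw]
    -- iteration 2/2 --
    FD 16: (105.797,-37.625) -> (118.741,-47.029) [heading=324, draw]
    FD 2: (118.741,-47.029) -> (120.359,-48.205) [heading=324, draw]
  ]
]
Final: pos=(120.359,-48.205), heading=324, 15 segment(s) drawn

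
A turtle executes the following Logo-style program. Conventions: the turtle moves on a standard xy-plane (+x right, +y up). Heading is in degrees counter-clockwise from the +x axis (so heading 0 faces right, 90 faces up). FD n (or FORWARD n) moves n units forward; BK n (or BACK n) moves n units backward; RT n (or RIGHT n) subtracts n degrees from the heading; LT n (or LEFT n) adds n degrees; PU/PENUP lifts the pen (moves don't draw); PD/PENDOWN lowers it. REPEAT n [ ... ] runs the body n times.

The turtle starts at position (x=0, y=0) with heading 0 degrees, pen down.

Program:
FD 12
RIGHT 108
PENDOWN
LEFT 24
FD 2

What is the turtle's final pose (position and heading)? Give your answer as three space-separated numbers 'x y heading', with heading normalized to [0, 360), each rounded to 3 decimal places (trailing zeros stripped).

Answer: 12.209 -1.989 276

Derivation:
Executing turtle program step by step:
Start: pos=(0,0), heading=0, pen down
FD 12: (0,0) -> (12,0) [heading=0, draw]
RT 108: heading 0 -> 252
PD: pen down
LT 24: heading 252 -> 276
FD 2: (12,0) -> (12.209,-1.989) [heading=276, draw]
Final: pos=(12.209,-1.989), heading=276, 2 segment(s) drawn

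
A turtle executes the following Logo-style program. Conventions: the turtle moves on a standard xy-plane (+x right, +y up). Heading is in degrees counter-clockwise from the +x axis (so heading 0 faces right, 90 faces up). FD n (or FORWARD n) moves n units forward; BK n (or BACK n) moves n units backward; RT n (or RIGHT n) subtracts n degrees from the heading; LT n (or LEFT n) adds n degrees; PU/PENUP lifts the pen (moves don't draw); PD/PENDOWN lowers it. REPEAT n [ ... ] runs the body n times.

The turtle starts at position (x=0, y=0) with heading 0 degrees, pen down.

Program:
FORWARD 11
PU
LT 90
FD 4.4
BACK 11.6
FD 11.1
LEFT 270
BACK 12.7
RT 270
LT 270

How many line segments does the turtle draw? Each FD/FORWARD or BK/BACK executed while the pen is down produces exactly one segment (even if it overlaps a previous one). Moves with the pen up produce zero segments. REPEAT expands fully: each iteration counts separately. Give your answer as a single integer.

Answer: 1

Derivation:
Executing turtle program step by step:
Start: pos=(0,0), heading=0, pen down
FD 11: (0,0) -> (11,0) [heading=0, draw]
PU: pen up
LT 90: heading 0 -> 90
FD 4.4: (11,0) -> (11,4.4) [heading=90, move]
BK 11.6: (11,4.4) -> (11,-7.2) [heading=90, move]
FD 11.1: (11,-7.2) -> (11,3.9) [heading=90, move]
LT 270: heading 90 -> 0
BK 12.7: (11,3.9) -> (-1.7,3.9) [heading=0, move]
RT 270: heading 0 -> 90
LT 270: heading 90 -> 0
Final: pos=(-1.7,3.9), heading=0, 1 segment(s) drawn
Segments drawn: 1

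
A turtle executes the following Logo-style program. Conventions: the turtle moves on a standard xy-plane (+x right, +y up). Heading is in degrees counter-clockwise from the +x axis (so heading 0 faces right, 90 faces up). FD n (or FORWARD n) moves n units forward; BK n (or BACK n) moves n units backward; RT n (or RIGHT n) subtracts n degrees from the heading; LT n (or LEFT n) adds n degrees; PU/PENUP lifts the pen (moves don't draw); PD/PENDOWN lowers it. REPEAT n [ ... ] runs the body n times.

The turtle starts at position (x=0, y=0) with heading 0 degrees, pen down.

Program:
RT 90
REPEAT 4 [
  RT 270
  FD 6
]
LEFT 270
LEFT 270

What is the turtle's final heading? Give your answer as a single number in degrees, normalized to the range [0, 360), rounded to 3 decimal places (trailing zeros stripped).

Answer: 90

Derivation:
Executing turtle program step by step:
Start: pos=(0,0), heading=0, pen down
RT 90: heading 0 -> 270
REPEAT 4 [
  -- iteration 1/4 --
  RT 270: heading 270 -> 0
  FD 6: (0,0) -> (6,0) [heading=0, draw]
  -- iteration 2/4 --
  RT 270: heading 0 -> 90
  FD 6: (6,0) -> (6,6) [heading=90, draw]
  -- iteration 3/4 --
  RT 270: heading 90 -> 180
  FD 6: (6,6) -> (0,6) [heading=180, draw]
  -- iteration 4/4 --
  RT 270: heading 180 -> 270
  FD 6: (0,6) -> (0,0) [heading=270, draw]
]
LT 270: heading 270 -> 180
LT 270: heading 180 -> 90
Final: pos=(0,0), heading=90, 4 segment(s) drawn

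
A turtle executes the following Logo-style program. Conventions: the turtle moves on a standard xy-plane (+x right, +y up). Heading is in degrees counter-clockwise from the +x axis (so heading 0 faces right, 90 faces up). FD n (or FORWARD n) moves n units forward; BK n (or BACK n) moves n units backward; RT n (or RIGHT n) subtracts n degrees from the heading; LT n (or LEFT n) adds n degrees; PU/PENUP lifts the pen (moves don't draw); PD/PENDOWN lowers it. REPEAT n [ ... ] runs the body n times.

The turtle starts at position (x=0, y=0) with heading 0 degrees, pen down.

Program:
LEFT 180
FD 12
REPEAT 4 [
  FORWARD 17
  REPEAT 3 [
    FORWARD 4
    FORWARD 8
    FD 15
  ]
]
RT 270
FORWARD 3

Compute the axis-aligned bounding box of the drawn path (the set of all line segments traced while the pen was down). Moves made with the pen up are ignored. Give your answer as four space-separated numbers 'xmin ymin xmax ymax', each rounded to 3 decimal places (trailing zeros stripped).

Executing turtle program step by step:
Start: pos=(0,0), heading=0, pen down
LT 180: heading 0 -> 180
FD 12: (0,0) -> (-12,0) [heading=180, draw]
REPEAT 4 [
  -- iteration 1/4 --
  FD 17: (-12,0) -> (-29,0) [heading=180, draw]
  REPEAT 3 [
    -- iteration 1/3 --
    FD 4: (-29,0) -> (-33,0) [heading=180, draw]
    FD 8: (-33,0) -> (-41,0) [heading=180, draw]
    FD 15: (-41,0) -> (-56,0) [heading=180, draw]
    -- iteration 2/3 --
    FD 4: (-56,0) -> (-60,0) [heading=180, draw]
    FD 8: (-60,0) -> (-68,0) [heading=180, draw]
    FD 15: (-68,0) -> (-83,0) [heading=180, draw]
    -- iteration 3/3 --
    FD 4: (-83,0) -> (-87,0) [heading=180, draw]
    FD 8: (-87,0) -> (-95,0) [heading=180, draw]
    FD 15: (-95,0) -> (-110,0) [heading=180, draw]
  ]
  -- iteration 2/4 --
  FD 17: (-110,0) -> (-127,0) [heading=180, draw]
  REPEAT 3 [
    -- iteration 1/3 --
    FD 4: (-127,0) -> (-131,0) [heading=180, draw]
    FD 8: (-131,0) -> (-139,0) [heading=180, draw]
    FD 15: (-139,0) -> (-154,0) [heading=180, draw]
    -- iteration 2/3 --
    FD 4: (-154,0) -> (-158,0) [heading=180, draw]
    FD 8: (-158,0) -> (-166,0) [heading=180, draw]
    FD 15: (-166,0) -> (-181,0) [heading=180, draw]
    -- iteration 3/3 --
    FD 4: (-181,0) -> (-185,0) [heading=180, draw]
    FD 8: (-185,0) -> (-193,0) [heading=180, draw]
    FD 15: (-193,0) -> (-208,0) [heading=180, draw]
  ]
  -- iteration 3/4 --
  FD 17: (-208,0) -> (-225,0) [heading=180, draw]
  REPEAT 3 [
    -- iteration 1/3 --
    FD 4: (-225,0) -> (-229,0) [heading=180, draw]
    FD 8: (-229,0) -> (-237,0) [heading=180, draw]
    FD 15: (-237,0) -> (-252,0) [heading=180, draw]
    -- iteration 2/3 --
    FD 4: (-252,0) -> (-256,0) [heading=180, draw]
    FD 8: (-256,0) -> (-264,0) [heading=180, draw]
    FD 15: (-264,0) -> (-279,0) [heading=180, draw]
    -- iteration 3/3 --
    FD 4: (-279,0) -> (-283,0) [heading=180, draw]
    FD 8: (-283,0) -> (-291,0) [heading=180, draw]
    FD 15: (-291,0) -> (-306,0) [heading=180, draw]
  ]
  -- iteration 4/4 --
  FD 17: (-306,0) -> (-323,0) [heading=180, draw]
  REPEAT 3 [
    -- iteration 1/3 --
    FD 4: (-323,0) -> (-327,0) [heading=180, draw]
    FD 8: (-327,0) -> (-335,0) [heading=180, draw]
    FD 15: (-335,0) -> (-350,0) [heading=180, draw]
    -- iteration 2/3 --
    FD 4: (-350,0) -> (-354,0) [heading=180, draw]
    FD 8: (-354,0) -> (-362,0) [heading=180, draw]
    FD 15: (-362,0) -> (-377,0) [heading=180, draw]
    -- iteration 3/3 --
    FD 4: (-377,0) -> (-381,0) [heading=180, draw]
    FD 8: (-381,0) -> (-389,0) [heading=180, draw]
    FD 15: (-389,0) -> (-404,0) [heading=180, draw]
  ]
]
RT 270: heading 180 -> 270
FD 3: (-404,0) -> (-404,-3) [heading=270, draw]
Final: pos=(-404,-3), heading=270, 42 segment(s) drawn

Segment endpoints: x in {-404, -389, -381, -377, -362, -354, -350, -335, -327, -323, -306, -291, -283, -279, -264, -256, -252, -237, -229, -225, -208, -193, -185, -181, -166, -158, -154, -139, -131, -127, -110, -95, -87, -83, -68, -60, -56, -41, -33, -29, -12, 0}, y in {-3, 0, 0, 0, 0, 0, 0, 0, 0, 0, 0, 0, 0, 0, 0, 0, 0, 0, 0, 0, 0, 0, 0, 0, 0, 0, 0, 0, 0, 0, 0, 0, 0, 0, 0, 0, 0, 0, 0, 0, 0, 0, 0}
xmin=-404, ymin=-3, xmax=0, ymax=0

Answer: -404 -3 0 0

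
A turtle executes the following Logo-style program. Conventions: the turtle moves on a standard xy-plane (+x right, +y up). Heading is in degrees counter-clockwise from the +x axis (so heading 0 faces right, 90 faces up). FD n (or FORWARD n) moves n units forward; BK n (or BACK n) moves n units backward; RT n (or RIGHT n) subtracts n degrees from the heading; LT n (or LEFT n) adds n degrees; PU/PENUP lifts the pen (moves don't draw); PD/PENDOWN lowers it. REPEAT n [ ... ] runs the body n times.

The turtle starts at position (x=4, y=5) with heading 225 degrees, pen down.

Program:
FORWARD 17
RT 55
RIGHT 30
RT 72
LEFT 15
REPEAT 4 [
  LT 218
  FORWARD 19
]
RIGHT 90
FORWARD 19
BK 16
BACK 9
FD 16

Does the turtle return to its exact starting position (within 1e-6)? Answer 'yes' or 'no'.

Executing turtle program step by step:
Start: pos=(4,5), heading=225, pen down
FD 17: (4,5) -> (-8.021,-7.021) [heading=225, draw]
RT 55: heading 225 -> 170
RT 30: heading 170 -> 140
RT 72: heading 140 -> 68
LT 15: heading 68 -> 83
REPEAT 4 [
  -- iteration 1/4 --
  LT 218: heading 83 -> 301
  FD 19: (-8.021,-7.021) -> (1.765,-23.307) [heading=301, draw]
  -- iteration 2/4 --
  LT 218: heading 301 -> 159
  FD 19: (1.765,-23.307) -> (-15.973,-16.498) [heading=159, draw]
  -- iteration 3/4 --
  LT 218: heading 159 -> 17
  FD 19: (-15.973,-16.498) -> (2.197,-10.943) [heading=17, draw]
  -- iteration 4/4 --
  LT 218: heading 17 -> 235
  FD 19: (2.197,-10.943) -> (-8.701,-26.507) [heading=235, draw]
]
RT 90: heading 235 -> 145
FD 19: (-8.701,-26.507) -> (-24.265,-15.609) [heading=145, draw]
BK 16: (-24.265,-15.609) -> (-11.159,-24.786) [heading=145, draw]
BK 9: (-11.159,-24.786) -> (-3.786,-29.948) [heading=145, draw]
FD 16: (-3.786,-29.948) -> (-16.893,-20.771) [heading=145, draw]
Final: pos=(-16.893,-20.771), heading=145, 9 segment(s) drawn

Start position: (4, 5)
Final position: (-16.893, -20.771)
Distance = 33.176; >= 1e-6 -> NOT closed

Answer: no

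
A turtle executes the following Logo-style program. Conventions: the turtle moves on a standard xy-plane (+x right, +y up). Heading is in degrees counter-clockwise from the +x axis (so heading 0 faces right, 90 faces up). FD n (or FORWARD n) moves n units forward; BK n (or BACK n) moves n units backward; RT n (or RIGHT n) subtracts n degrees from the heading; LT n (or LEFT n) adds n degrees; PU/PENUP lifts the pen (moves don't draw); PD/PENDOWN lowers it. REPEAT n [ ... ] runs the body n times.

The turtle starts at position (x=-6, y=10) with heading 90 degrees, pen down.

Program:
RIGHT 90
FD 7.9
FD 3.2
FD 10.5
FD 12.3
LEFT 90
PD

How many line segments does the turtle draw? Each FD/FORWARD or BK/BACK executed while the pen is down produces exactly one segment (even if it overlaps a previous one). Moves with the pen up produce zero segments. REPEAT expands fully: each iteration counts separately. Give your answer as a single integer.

Answer: 4

Derivation:
Executing turtle program step by step:
Start: pos=(-6,10), heading=90, pen down
RT 90: heading 90 -> 0
FD 7.9: (-6,10) -> (1.9,10) [heading=0, draw]
FD 3.2: (1.9,10) -> (5.1,10) [heading=0, draw]
FD 10.5: (5.1,10) -> (15.6,10) [heading=0, draw]
FD 12.3: (15.6,10) -> (27.9,10) [heading=0, draw]
LT 90: heading 0 -> 90
PD: pen down
Final: pos=(27.9,10), heading=90, 4 segment(s) drawn
Segments drawn: 4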